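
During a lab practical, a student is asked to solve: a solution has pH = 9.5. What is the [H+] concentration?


[H+] = 10^(-pH) = 10^(-9.5)
= 3.16×10^-10 M

3.16×10^-10 M


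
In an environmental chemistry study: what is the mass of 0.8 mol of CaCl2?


M(CaCl2) = 110.98 g/mol
mass = n × M = 0.8 × 110.98 = 88.78 g

88.78 g


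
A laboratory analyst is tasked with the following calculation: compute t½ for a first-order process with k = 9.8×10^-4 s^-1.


t½ = ln2/k = 0.693147/(9.8×10^-4 s^-1)
= 707.3 s

707.3 s


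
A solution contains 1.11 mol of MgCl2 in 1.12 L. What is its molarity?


M = n/V = 1.11/1.12 = 0.991 mol/L

0.991 M


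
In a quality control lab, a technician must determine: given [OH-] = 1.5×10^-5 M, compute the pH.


pOH = -log10([OH-]) = -log10(1.5×10^-5)
= 5 - log10(1.5) = 4.82
pH = 14 - pOH = 14 - 4.82 = 9.18

9.18


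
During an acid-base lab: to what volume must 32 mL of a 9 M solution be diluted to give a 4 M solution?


C1V1 = C2V2
9 × 32 = 4 × V2
V2 = 288/4 = 72.0 mL

72.0 mL


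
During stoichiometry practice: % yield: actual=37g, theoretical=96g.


% yield = actual/theoretical × 100
= 37/96 × 100
= 38.54%

38.54%


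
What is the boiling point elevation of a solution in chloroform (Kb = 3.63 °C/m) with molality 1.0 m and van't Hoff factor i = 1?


ΔTb = Kb × m × i
= 3.63 × 1.0 × 1
= 3.63 °C

3.63 °C


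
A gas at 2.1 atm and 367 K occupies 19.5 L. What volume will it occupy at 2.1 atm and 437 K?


P1V1/T1 = P2V2/T2
V2 = P1V1T2/(T1P2)
= 2.1×19.5×437/(367×2.1)
= 23.219 L

23.219 L


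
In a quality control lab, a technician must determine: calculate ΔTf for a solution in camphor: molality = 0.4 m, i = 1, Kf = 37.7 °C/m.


ΔTf = Kf × m × i
= 37.7 × 0.4 × 1
= 15.08 °C

15.08 °C


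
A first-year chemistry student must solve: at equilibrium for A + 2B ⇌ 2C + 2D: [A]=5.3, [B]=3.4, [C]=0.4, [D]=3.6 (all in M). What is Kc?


Kc = [C]^2[D]^2/([A][B]^2)
= (0.4^2 × 3.6^2)/(5.3^1 × 3.4^2)
= 2.0736/61.268
= 0.03384

0.03384


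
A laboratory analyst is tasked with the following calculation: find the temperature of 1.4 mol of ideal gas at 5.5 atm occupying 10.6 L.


PV = nRT  (R = 0.08206 L·atm/(mol·K))
T = PV/(nR) = 5.5×10.6/(1.4×0.08206)
= 58.30/0.114884
= 507.47 K

507.47 K


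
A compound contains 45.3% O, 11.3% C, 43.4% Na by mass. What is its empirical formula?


Assume 100 g sample. Moles of each element:
  O: 45.3/16.0 = 2.831 mol
  C: 11.3/12.01 = 0.941 mol
  Na: 43.4/22.99 = 1.888 mol
Divide by smallest (0.941):
  O: 2.831/0.941 = 3.01
  C: 0.941/0.941 = 1.0
  Na: 1.888/0.941 = 2.01
Empirical formula: Na2CO3

Na2CO3


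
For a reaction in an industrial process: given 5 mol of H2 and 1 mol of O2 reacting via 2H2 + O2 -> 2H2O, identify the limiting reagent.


Mole ratio available / coefficient:
  H2: 5/2 = 2.500
  O2: 1/1 = 1.000
Smaller ratio is limiting.

O2


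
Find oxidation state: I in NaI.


halide: -1
Oxidation number: -1

-1


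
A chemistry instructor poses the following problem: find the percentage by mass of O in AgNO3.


M(AgNO3) = 1×107.87 + 1×14.01 + 3×16.0 = 169.88 g/mol
Mass of O = 3 × 16.0 = 48.00 g/mol
% O = 48.00/169.88 × 100 = 28.26%

28.26%


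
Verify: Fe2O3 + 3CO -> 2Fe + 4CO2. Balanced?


Equation: Fe2O3 + 3CO -> 2Fe + 4CO2
Check atoms: C: 3≠4, Fe: 2=2, O: 6≠8
Not balanced

No, not balanced


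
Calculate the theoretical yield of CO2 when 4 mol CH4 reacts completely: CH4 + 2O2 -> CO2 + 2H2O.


Mole ratio CO2:CH4 = 1:1
n(CO2) = 4 × 1/1 = 4.000 mol
mass = 4.000 × 44.01 = 176.04 g

176.04 g


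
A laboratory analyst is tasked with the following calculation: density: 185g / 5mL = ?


ρ = mass/volume
= 185/5
= 37.0 g/mL

37.0 g/mL


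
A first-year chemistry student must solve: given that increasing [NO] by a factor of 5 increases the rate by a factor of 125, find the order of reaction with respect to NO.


rate ∝ [NO]^n
5^n = 125 → n = 3
Order in NO: 3

3


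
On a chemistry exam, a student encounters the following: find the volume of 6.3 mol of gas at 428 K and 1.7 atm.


PV = nRT  (R = 0.08206 L·atm/(mol·K))
V = nRT/P = 6.3×0.08206×428/1.7
= 130.157 L

130.157 L


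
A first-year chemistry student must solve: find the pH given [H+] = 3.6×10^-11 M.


pH = -log10([H+]) = -log10(3.6×10^-11)
= 11 - log10(3.6)
= 11 - 0.56
= 10.44

10.44


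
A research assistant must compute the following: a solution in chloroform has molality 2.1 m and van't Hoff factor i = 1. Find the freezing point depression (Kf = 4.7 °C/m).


ΔTf = Kf × m × i
= 4.7 × 2.1 × 1
= 9.87 °C

9.87 °C


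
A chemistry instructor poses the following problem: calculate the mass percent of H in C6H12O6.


M(C6H12O6) = 6×12.01 + 12×1.008 + 6×16.0 = 180.156 g/mol
Mass of H = 12 × 1.008 = 12.096 g/mol
% H = 12.096/180.156 × 100 = 6.71%

6.71%


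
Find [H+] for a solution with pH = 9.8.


[H+] = 10^(-pH) = 10^(-9.8)
= 1.58×10^-10 M

1.58×10^-10 M


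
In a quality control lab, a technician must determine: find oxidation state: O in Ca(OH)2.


O is usually -2
Oxidation number: -2

-2


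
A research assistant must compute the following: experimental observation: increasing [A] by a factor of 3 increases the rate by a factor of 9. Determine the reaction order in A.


rate ∝ [A]^n
3^n = 9 → n = 2
Order in A: 2

2


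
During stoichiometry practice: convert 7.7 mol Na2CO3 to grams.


M(Na2CO3) = 105.99 g/mol
mass = n × M = 7.7 × 105.99 = 816.12 g

816.12 g


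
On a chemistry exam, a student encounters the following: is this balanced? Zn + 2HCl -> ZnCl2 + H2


Equation: Zn + 2HCl -> ZnCl2 + H2
Check atoms: Cl: 2=2, H: 2=2, Zn: 1=1
Balanced

Yes, balanced


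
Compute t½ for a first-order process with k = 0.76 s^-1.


t½ = ln2/k = 0.693147/(0.76 s^-1)
= 0.9120 s

0.9120 s


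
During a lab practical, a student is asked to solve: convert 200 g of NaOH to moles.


M(NaOH) = 40.0 g/mol
n = mass/M = 200/40.0 = 5.0 mol

5.0 mol


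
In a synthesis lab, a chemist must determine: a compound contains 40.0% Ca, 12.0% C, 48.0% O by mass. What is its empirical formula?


Assume 100 g sample. Moles of each element:
  Ca: 40.0/40.08 = 0.998 mol
  C: 12.0/12.01 = 0.999 mol
  O: 48.0/16.0 = 3.0 mol
Divide by smallest (0.998):
  Ca: 0.998/0.998 = 1.0
  C: 0.999/0.998 = 1.0
  O: 3.0/0.998 = 3.01
Empirical formula: CaCO3

CaCO3


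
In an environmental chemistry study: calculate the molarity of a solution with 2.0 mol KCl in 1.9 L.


M = n/V = 2.0/1.9 = 1.053 mol/L

1.053 M


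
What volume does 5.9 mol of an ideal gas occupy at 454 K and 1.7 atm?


PV = nRT  (R = 0.08206 L·atm/(mol·K))
V = nRT/P = 5.9×0.08206×454/1.7
= 129.298 L

129.298 L


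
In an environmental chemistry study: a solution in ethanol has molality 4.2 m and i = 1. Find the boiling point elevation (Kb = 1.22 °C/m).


ΔTb = Kb × m × i
= 1.22 × 4.2 × 1
= 5.124 °C

5.124 °C


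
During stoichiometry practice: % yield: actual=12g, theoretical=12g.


% yield = actual/theoretical × 100
= 12/12 × 100
= 100.0%

100.0%


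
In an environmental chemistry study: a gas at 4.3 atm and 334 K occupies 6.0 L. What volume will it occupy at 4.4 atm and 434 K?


P1V1/T1 = P2V2/T2
V2 = P1V1T2/(T1P2)
= 4.3×6.0×434/(334×4.4)
= 7.619 L

7.619 L


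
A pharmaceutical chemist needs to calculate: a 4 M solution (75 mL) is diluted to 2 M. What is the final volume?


C1V1 = C2V2
4 × 75 = 2 × V2
V2 = 300/2 = 150.0 mL

150.0 mL


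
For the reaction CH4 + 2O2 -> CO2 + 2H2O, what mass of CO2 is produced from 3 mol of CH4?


Mole ratio CO2:CH4 = 1:1
n(CO2) = 3 × 1/1 = 3.000 mol
mass = 3.000 × 44.01 = 132.03 g

132.03 g


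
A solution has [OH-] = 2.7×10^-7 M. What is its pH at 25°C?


pOH = -log10([OH-]) = -log10(2.7×10^-7)
= 7 - log10(2.7) = 6.57
pH = 14 - pOH = 14 - 6.57 = 7.43

7.43


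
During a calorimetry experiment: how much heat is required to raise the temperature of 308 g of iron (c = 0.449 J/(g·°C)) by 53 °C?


q = mcΔT = 308 × 0.449 × 53
= 7329.48 J

7329.48 J


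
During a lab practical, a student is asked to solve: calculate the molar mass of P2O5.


M(P2O5) = 2×30.97 + 5×16.0
= 61.94 + 80.0
= 141.94 g/mol

141.94 g/mol


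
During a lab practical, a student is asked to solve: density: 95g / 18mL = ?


ρ = mass/volume
= 95/18
= 5.278 g/mL

5.278 g/mL


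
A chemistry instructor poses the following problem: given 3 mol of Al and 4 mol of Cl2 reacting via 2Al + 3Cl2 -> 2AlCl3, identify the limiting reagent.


Mole ratio available / coefficient:
  Al: 3/2 = 1.500
  Cl2: 4/3 = 1.333
Smaller ratio is limiting.

Cl2


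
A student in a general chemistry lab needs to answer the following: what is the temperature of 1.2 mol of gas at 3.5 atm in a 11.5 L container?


PV = nRT  (R = 0.08206 L·atm/(mol·K))
T = PV/(nR) = 3.5×11.5/(1.2×0.08206)
= 40.25/0.098472
= 408.75 K

408.75 K


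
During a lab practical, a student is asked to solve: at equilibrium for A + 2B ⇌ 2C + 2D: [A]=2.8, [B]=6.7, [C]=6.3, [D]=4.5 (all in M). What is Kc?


Kc = [C]^2[D]^2/([A][B]^2)
= (6.3^2 × 4.5^2)/(2.8^1 × 6.7^2)
= 803.7225/125.692
= 6.394

6.394


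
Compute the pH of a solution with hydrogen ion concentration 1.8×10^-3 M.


pH = -log10([H+]) = -log10(1.8×10^-3)
= 3 - log10(1.8)
= 3 - 0.26
= 2.74

2.74


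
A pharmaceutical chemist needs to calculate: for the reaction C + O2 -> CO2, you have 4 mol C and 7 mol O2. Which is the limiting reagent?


Mole ratio available / coefficient:
  C: 4/1 = 4.000
  O2: 7/1 = 7.000
Smaller ratio is limiting.

C


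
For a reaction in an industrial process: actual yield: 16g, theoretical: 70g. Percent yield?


% yield = actual/theoretical × 100
= 16/70 × 100
= 22.86%

22.86%


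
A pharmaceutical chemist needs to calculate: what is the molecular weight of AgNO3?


M(AgNO3) = 1×107.87 + 1×14.01 + 3×16.0
= 107.87 + 14.01 + 48.0
= 169.88 g/mol

169.88 g/mol


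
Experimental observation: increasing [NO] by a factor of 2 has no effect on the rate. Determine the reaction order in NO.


rate ∝ [NO]^n
rate ∝ [NO]^0
Order in NO: 0

0


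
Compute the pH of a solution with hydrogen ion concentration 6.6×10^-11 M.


pH = -log10([H+]) = -log10(6.6×10^-11)
= 11 - log10(6.6)
= 11 - 0.82
= 10.18

10.18


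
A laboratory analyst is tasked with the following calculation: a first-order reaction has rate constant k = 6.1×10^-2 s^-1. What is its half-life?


t½ = ln2/k = 0.693147/(6.1×10^-2 s^-1)
= 11.36 s

11.36 s


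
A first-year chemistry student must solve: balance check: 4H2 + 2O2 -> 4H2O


Equation: 4H2 + 2O2 -> 4H2O
Check atoms: H: 8=8, O: 4=4
Balanced

Yes, balanced


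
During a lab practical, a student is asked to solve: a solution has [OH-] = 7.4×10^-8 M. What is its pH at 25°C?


pOH = -log10([OH-]) = -log10(7.4×10^-8)
= 8 - log10(7.4) = 7.13
pH = 14 - pOH = 14 - 7.13 = 6.87

6.87


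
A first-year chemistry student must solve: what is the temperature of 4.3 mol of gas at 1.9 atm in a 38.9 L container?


PV = nRT  (R = 0.08206 L·atm/(mol·K))
T = PV/(nR) = 1.9×38.9/(4.3×0.08206)
= 73.91/0.352858
= 209.46 K

209.46 K


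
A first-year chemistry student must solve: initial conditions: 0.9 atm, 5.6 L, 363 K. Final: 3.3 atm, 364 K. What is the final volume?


P1V1/T1 = P2V2/T2
V2 = P1V1T2/(T1P2)
= 0.9×5.6×364/(363×3.3)
= 1.531 L

1.531 L


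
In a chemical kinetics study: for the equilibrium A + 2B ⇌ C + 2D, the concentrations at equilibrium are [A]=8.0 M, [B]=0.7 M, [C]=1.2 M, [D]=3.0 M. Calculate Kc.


Kc = [C][D]^2/([A][B]^2)
= (1.2^1 × 3.0^2)/(8.0^1 × 0.7^2)
= 10.8/3.92
= 2.755

2.755


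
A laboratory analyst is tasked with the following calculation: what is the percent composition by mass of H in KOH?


M(KOH) = 1×39.1 + 1×16.0 + 1×1.008 = 56.108 g/mol
Mass of H = 1 × 1.008 = 1.008 g/mol
% H = 1.008/56.108 × 100 = 1.80%

1.80%


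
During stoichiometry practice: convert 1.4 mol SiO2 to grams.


M(SiO2) = 60.09 g/mol
mass = n × M = 1.4 × 60.09 = 84.13 g

84.13 g


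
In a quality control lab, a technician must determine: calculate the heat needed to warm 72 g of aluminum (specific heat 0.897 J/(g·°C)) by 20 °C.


q = mcΔT = 72 × 0.897 × 20
= 1291.68 J

1291.68 J


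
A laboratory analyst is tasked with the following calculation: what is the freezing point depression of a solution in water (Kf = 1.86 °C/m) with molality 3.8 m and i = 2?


ΔTf = Kf × m × i
= 1.86 × 3.8 × 2
= 14.136 °C

14.136 °C


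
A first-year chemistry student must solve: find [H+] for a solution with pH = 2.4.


[H+] = 10^(-pH) = 10^(-2.4)
= 3.98×10^-3 M

3.98×10^-3 M


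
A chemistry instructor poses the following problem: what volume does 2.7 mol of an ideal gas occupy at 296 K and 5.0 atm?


PV = nRT  (R = 0.08206 L·atm/(mol·K))
V = nRT/P = 2.7×0.08206×296/5.0
= 13.116 L

13.116 L


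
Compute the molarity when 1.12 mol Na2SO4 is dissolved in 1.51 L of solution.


M = n/V = 1.12/1.51 = 0.742 mol/L

0.742 M


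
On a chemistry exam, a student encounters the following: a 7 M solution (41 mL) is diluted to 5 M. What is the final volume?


C1V1 = C2V2
7 × 41 = 5 × V2
V2 = 287/5 = 57.4 mL

57.4 mL


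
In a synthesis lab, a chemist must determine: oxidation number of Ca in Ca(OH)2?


Group 2 metal: +2
Oxidation number: +2

+2


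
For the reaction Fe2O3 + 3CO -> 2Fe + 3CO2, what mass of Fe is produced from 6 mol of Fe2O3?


Mole ratio Fe:Fe2O3 = 2:1
n(Fe) = 6 × 2/1 = 12.000 mol
mass = 12.000 × 55.85 = 670.2 g

670.2 g


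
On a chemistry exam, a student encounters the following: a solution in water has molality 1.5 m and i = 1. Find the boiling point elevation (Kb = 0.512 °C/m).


ΔTb = Kb × m × i
= 0.512 × 1.5 × 1
= 0.768 °C

0.768 °C


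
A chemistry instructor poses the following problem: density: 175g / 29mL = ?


ρ = mass/volume
= 175/29
= 6.034 g/mL

6.034 g/mL


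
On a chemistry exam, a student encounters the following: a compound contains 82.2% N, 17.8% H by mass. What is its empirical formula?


Assume 100 g sample. Moles of each element:
  N: 82.2/14.01 = 5.867 mol
  H: 17.8/1.008 = 17.659 mol
Divide by smallest (5.867):
  N: 5.867/5.867 = 1.0
  H: 17.659/5.867 = 3.01
Empirical formula: NH3

NH3


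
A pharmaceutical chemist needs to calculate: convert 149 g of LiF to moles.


M(LiF) = 25.94 g/mol
n = mass/M = 149/25.94 = 5.744 mol

5.744 mol


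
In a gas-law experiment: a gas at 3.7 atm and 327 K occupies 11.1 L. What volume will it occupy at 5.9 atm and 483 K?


P1V1/T1 = P2V2/T2
V2 = P1V1T2/(T1P2)
= 3.7×11.1×483/(327×5.9)
= 10.282 L

10.282 L


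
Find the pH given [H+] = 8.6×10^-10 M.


pH = -log10([H+]) = -log10(8.6×10^-10)
= 10 - log10(8.6)
= 10 - 0.93
= 9.07

9.07


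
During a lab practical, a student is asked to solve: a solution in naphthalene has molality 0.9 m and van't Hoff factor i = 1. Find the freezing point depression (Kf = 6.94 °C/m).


ΔTf = Kf × m × i
= 6.94 × 0.9 × 1
= 6.246 °C

6.246 °C


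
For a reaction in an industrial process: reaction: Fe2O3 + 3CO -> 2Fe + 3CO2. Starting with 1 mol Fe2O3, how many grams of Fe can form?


Mole ratio Fe:Fe2O3 = 2:1
n(Fe) = 1 × 2/1 = 2.000 mol
mass = 2.000 × 55.85 = 111.7 g

111.7 g


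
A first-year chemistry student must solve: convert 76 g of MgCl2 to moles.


M(MgCl2) = 95.21 g/mol
n = mass/M = 76/95.21 = 0.7982 mol

0.7982 mol


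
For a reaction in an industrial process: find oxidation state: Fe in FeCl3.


x + 3(-1) = 0, so x = +3
Oxidation number: +3

+3


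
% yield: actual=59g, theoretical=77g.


% yield = actual/theoretical × 100
= 59/77 × 100
= 76.62%

76.62%


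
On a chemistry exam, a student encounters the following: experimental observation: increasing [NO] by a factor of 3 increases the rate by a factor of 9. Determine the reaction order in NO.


rate ∝ [NO]^n
3^n = 9 → n = 2
Order in NO: 2

2


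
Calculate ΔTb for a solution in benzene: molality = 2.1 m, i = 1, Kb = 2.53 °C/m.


ΔTb = Kb × m × i
= 2.53 × 2.1 × 1
= 5.313 °C

5.313 °C


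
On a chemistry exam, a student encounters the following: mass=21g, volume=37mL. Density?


ρ = mass/volume
= 21/37
= 0.568 g/mL

0.568 g/mL


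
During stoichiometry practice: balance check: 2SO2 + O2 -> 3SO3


Equation: 2SO2 + O2 -> 3SO3
Check atoms: O: 6≠9, S: 2≠3
Not balanced

No, not balanced


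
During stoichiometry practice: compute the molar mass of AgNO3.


M(AgNO3) = 1×107.87 + 1×14.01 + 3×16.0
= 107.87 + 14.01 + 48.0
= 169.88 g/mol

169.88 g/mol


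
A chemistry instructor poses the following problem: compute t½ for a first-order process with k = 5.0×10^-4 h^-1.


t½ = ln2/k = 0.693147/(5.0×10^-4 h^-1)
= 1386 h

1386 h


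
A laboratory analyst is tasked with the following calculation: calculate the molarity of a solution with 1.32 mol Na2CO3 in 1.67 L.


M = n/V = 1.32/1.67 = 0.790 mol/L

0.790 M


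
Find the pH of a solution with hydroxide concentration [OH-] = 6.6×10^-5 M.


pOH = -log10([OH-]) = -log10(6.6×10^-5)
= 5 - log10(6.6) = 4.18
pH = 14 - pOH = 14 - 4.18 = 9.82

9.82


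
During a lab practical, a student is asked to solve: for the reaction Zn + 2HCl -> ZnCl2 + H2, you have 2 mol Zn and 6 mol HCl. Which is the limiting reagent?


Mole ratio available / coefficient:
  Zn: 2/1 = 2.000
  HCl: 6/2 = 3.000
Smaller ratio is limiting.

Zn


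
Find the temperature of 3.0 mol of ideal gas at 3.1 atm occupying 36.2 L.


PV = nRT  (R = 0.08206 L·atm/(mol·K))
T = PV/(nR) = 3.1×36.2/(3.0×0.08206)
= 112.22/0.246180
= 455.85 K

455.85 K


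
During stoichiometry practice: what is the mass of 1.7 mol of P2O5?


M(P2O5) = 141.94 g/mol
mass = n × M = 1.7 × 141.94 = 241.30 g

241.30 g


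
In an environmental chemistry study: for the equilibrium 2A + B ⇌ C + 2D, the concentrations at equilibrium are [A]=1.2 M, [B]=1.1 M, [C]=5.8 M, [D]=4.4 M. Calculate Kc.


Kc = [C][D]^2/([A]^2[B])
= (5.8^1 × 4.4^2)/(1.2^2 × 1.1^1)
= 112.288/1.584
= 70.89

70.89


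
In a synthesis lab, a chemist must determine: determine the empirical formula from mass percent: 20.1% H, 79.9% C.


Assume 100 g sample. Moles of each element:
  H: 20.1/1.008 = 19.94 mol
  C: 79.9/12.01 = 6.653 mol
Divide by smallest (6.653):
  H: 19.94/6.653 = 3.0
  C: 6.653/6.653 = 1.0
Empirical formula: CH3

CH3


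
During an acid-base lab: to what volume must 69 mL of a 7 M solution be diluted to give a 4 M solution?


C1V1 = C2V2
7 × 69 = 4 × V2
V2 = 483/4 = 120.75 mL

120.75 mL


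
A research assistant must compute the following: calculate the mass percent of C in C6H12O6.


M(C6H12O6) = 6×12.01 + 12×1.008 + 6×16.0 = 180.156 g/mol
Mass of C = 6 × 12.01 = 72.06 g/mol
% C = 72.06/180.156 × 100 = 40.00%

40.00%


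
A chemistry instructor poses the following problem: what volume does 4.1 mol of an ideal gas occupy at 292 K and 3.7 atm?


PV = nRT  (R = 0.08206 L·atm/(mol·K))
V = nRT/P = 4.1×0.08206×292/3.7
= 26.552 L

26.552 L


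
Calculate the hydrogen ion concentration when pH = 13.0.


[H+] = 10^(-pH) = 10^(-13.0)
= 1.0×10^-13 M

1.0×10^-13 M


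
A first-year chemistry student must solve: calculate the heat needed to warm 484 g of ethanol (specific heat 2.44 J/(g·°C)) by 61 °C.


q = mcΔT = 484 × 2.44 × 61
= 72038.56 J

72038.56 J


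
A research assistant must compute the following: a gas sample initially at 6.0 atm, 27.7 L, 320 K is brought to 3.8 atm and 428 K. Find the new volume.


P1V1/T1 = P2V2/T2
V2 = P1V1T2/(T1P2)
= 6.0×27.7×428/(320×3.8)
= 58.498 L

58.498 L


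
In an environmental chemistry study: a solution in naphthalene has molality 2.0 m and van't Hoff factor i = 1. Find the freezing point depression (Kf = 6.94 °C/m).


ΔTf = Kf × m × i
= 6.94 × 2.0 × 1
= 13.88 °C

13.88 °C


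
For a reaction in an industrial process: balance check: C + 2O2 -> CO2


Equation: C + 2O2 -> CO2
Check atoms: C: 1=1, O: 4≠2
Not balanced

No, not balanced


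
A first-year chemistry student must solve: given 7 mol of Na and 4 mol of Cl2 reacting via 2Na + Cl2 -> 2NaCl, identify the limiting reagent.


Mole ratio available / coefficient:
  Na: 7/2 = 3.500
  Cl2: 4/1 = 4.000
Smaller ratio is limiting.

Na


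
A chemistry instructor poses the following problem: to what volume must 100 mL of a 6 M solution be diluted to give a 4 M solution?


C1V1 = C2V2
6 × 100 = 4 × V2
V2 = 600/4 = 150.0 mL

150.0 mL


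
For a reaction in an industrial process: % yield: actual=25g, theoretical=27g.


% yield = actual/theoretical × 100
= 25/27 × 100
= 92.59%

92.59%


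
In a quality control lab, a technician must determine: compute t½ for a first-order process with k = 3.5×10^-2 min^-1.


t½ = ln2/k = 0.693147/(3.5×10^-2 min^-1)
= 19.80 min

19.80 min


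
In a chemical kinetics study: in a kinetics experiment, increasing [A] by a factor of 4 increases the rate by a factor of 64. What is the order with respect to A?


rate ∝ [A]^n
4^n = 64 → n = 3
Order in A: 3

3


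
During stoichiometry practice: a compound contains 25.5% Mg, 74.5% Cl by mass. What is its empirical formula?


Assume 100 g sample. Moles of each element:
  Mg: 25.5/24.31 = 1.049 mol
  Cl: 74.5/35.45 = 2.102 mol
Divide by smallest (1.049):
  Mg: 1.049/1.049 = 1.0
  Cl: 2.102/1.049 = 2.0
Empirical formula: MgCl2

MgCl2


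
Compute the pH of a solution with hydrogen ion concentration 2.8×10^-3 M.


pH = -log10([H+]) = -log10(2.8×10^-3)
= 3 - log10(2.8)
= 3 - 0.45
= 2.55

2.55


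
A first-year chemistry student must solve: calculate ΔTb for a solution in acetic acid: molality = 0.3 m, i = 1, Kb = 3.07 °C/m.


ΔTb = Kb × m × i
= 3.07 × 0.3 × 1
= 0.921 °C

0.921 °C


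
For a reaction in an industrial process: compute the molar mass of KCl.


M(KCl) = 1×39.1 + 1×35.45
= 39.1 + 35.45
= 74.55 g/mol

74.55 g/mol


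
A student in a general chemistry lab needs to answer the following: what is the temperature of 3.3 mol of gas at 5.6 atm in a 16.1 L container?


PV = nRT  (R = 0.08206 L·atm/(mol·K))
T = PV/(nR) = 5.6×16.1/(3.3×0.08206)
= 90.16/0.270798
= 332.94 K

332.94 K


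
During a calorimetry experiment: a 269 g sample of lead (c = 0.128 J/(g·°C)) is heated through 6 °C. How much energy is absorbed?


q = mcΔT = 269 × 0.128 × 6
= 206.59 J

206.59 J


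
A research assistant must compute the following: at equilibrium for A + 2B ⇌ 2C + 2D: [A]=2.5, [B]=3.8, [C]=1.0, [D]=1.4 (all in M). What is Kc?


Kc = [C]^2[D]^2/([A][B]^2)
= (1.0^2 × 1.4^2)/(2.5^1 × 3.8^2)
= 1.96/36.1
= 0.05429

0.05429


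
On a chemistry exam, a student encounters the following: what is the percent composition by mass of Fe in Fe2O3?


M(Fe2O3) = 2×55.85 + 3×16.0 = 159.70 g/mol
Mass of Fe = 2 × 55.85 = 111.70 g/mol
% Fe = 111.70/159.70 × 100 = 69.94%

69.94%


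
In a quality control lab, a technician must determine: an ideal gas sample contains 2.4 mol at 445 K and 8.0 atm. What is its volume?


PV = nRT  (R = 0.08206 L·atm/(mol·K))
V = nRT/P = 2.4×0.08206×445/8.0
= 10.955 L

10.955 L


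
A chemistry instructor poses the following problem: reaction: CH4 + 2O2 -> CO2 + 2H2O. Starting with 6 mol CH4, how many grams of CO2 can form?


Mole ratio CO2:CH4 = 1:1
n(CO2) = 6 × 1/1 = 6.000 mol
mass = 6.000 × 44.01 = 264.06 g

264.06 g


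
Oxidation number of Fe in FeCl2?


x + 2(-1) = 0, so x = +2
Oxidation number: +2

+2


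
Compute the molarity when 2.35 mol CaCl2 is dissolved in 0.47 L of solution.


M = n/V = 2.35/0.47 = 5.000 mol/L

5.000 M


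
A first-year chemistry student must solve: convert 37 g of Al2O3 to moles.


M(Al2O3) = 101.96 g/mol
n = mass/M = 37/101.96 = 0.3629 mol

0.3629 mol


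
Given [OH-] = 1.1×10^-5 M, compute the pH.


pOH = -log10([OH-]) = -log10(1.1×10^-5)
= 5 - log10(1.1) = 4.96
pH = 14 - pOH = 14 - 4.96 = 9.04

9.04


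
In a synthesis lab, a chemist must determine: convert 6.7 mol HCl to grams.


M(HCl) = 36.46 g/mol
mass = n × M = 6.7 × 36.46 = 244.28 g

244.28 g


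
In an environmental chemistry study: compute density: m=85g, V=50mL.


ρ = mass/volume
= 85/50
= 1.7 g/mL

1.7 g/mL


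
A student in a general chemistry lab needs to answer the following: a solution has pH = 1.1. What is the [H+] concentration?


[H+] = 10^(-pH) = 10^(-1.1)
= 7.94×10^-2 M

7.94×10^-2 M


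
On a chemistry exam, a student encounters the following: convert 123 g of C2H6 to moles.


M(C2H6) = 30.07 g/mol
n = mass/M = 123/30.07 = 4.0905 mol

4.0905 mol


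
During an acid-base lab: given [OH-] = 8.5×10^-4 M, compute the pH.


pOH = -log10([OH-]) = -log10(8.5×10^-4)
= 4 - log10(8.5) = 3.07
pH = 14 - pOH = 14 - 3.07 = 10.93

10.93


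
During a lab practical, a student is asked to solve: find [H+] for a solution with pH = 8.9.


[H+] = 10^(-pH) = 10^(-8.9)
= 1.26×10^-9 M

1.26×10^-9 M


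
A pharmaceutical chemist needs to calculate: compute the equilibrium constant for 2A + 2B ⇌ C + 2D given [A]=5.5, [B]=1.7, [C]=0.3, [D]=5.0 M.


Kc = [C][D]^2/([A]^2[B]^2)
= (0.3^1 × 5.0^2)/(5.5^2 × 1.7^2)
= 7.5/87.4225
= 0.08579

0.08579


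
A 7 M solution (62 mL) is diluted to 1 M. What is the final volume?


C1V1 = C2V2
7 × 62 = 1 × V2
V2 = 434/1 = 434.0 mL

434.0 mL


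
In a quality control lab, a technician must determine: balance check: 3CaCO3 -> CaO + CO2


Equation: 3CaCO3 -> CaO + CO2
Check atoms: C: 3≠1, Ca: 3≠1, O: 9≠3
Not balanced

No, not balanced


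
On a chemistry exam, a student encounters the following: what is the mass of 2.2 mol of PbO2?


M(PbO2) = 239.2 g/mol
mass = n × M = 2.2 × 239.2 = 526.24 g

526.24 g


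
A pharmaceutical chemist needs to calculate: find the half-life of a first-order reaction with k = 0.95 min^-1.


t½ = ln2/k = 0.693147/(0.95 min^-1)
= 0.7296 min

0.7296 min


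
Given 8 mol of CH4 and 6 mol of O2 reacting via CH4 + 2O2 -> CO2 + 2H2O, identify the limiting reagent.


Mole ratio available / coefficient:
  CH4: 8/1 = 8.000
  O2: 6/2 = 3.000
Smaller ratio is limiting.

O2


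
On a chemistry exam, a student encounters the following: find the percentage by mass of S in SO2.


M(SO2) = 1×32.07 + 2×16.0 = 64.07 g/mol
Mass of S = 1 × 32.07 = 32.07 g/mol
% S = 32.07/64.07 × 100 = 50.05%

50.05%


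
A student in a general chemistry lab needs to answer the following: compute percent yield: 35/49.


% yield = actual/theoretical × 100
= 35/49 × 100
= 71.43%

71.43%


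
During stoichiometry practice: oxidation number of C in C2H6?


2x + 6(+1) = 0, so x = -3
Oxidation number: -3

-3


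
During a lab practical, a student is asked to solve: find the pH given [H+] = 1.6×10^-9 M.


pH = -log10([H+]) = -log10(1.6×10^-9)
= 9 - log10(1.6)
= 9 - 0.2
= 8.8

8.8


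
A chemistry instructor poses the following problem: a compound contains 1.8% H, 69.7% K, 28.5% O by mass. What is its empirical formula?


Assume 100 g sample. Moles of each element:
  H: 1.8/1.008 = 1.786 mol
  K: 69.7/39.1 = 1.783 mol
  O: 28.5/16.0 = 1.781 mol
Divide by smallest (1.781):
  H: 1.786/1.781 = 1.0
  K: 1.783/1.781 = 1.0
  O: 1.781/1.781 = 1.0
Empirical formula: KOH

KOH


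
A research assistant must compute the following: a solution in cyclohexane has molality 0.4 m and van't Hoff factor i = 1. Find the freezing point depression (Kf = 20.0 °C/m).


ΔTf = Kf × m × i
= 20.0 × 0.4 × 1
= 8.0 °C

8.0 °C


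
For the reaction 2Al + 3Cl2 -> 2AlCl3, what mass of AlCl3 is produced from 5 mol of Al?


Mole ratio AlCl3:Al = 2:2
n(AlCl3) = 5 × 2/2 = 5.000 mol
mass = 5.000 × 133.33 = 666.65 g

666.65 g


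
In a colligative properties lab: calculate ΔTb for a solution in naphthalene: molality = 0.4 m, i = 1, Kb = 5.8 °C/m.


ΔTb = Kb × m × i
= 5.8 × 0.4 × 1
= 2.32 °C

2.32 °C


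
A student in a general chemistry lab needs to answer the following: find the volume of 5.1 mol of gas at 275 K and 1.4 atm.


PV = nRT  (R = 0.08206 L·atm/(mol·K))
V = nRT/P = 5.1×0.08206×275/1.4
= 82.207 L

82.207 L


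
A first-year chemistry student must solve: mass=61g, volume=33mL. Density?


ρ = mass/volume
= 61/33
= 1.848 g/mL

1.848 g/mL


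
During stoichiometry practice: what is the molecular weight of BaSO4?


M(BaSO4) = 1×137.33 + 1×32.07 + 4×16.0
= 137.33 + 32.07 + 64.0
= 233.4 g/mol

233.4 g/mol


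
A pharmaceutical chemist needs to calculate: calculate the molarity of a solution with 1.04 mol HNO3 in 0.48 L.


M = n/V = 1.04/0.48 = 2.167 mol/L

2.167 M


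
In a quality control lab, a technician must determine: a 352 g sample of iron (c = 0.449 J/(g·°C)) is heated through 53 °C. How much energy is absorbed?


q = mcΔT = 352 × 0.449 × 53
= 8376.54 J

8376.54 J


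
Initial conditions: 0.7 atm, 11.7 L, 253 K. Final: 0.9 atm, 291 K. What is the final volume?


P1V1/T1 = P2V2/T2
V2 = P1V1T2/(T1P2)
= 0.7×11.7×291/(253×0.9)
= 10.467 L

10.467 L


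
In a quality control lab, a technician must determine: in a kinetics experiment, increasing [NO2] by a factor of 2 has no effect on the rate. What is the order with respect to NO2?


rate ∝ [NO2]^n
rate ∝ [NO2]^0
Order in NO2: 0

0


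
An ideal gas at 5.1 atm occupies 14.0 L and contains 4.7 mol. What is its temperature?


PV = nRT  (R = 0.08206 L·atm/(mol·K))
T = PV/(nR) = 5.1×14.0/(4.7×0.08206)
= 71.40/0.385682
= 185.13 K

185.13 K


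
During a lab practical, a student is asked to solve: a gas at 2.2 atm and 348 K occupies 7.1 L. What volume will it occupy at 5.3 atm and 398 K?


P1V1/T1 = P2V2/T2
V2 = P1V1T2/(T1P2)
= 2.2×7.1×398/(348×5.3)
= 3.371 L

3.371 L


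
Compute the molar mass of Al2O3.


M(Al2O3) = 2×26.98 + 3×16.0
= 53.96 + 48.0
= 101.96 g/mol

101.96 g/mol


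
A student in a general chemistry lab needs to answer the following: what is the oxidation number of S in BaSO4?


(+2) + x + 4(-2) = 0, so x = +6
Oxidation number: +6

+6


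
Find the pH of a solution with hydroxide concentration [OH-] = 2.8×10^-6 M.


pOH = -log10([OH-]) = -log10(2.8×10^-6)
= 6 - log10(2.8) = 5.55
pH = 14 - pOH = 14 - 5.55 = 8.45

8.45


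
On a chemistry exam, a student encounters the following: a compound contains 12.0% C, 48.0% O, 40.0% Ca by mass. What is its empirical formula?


Assume 100 g sample. Moles of each element:
  C: 12.0/12.01 = 0.999 mol
  O: 48.0/16.0 = 3.0 mol
  Ca: 40.0/40.08 = 0.998 mol
Divide by smallest (0.998):
  C: 0.999/0.998 = 1.0
  O: 3.0/0.998 = 3.01
  Ca: 0.998/0.998 = 1.0
Empirical formula: CaCO3

CaCO3


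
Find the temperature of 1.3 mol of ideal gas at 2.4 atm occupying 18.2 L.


PV = nRT  (R = 0.08206 L·atm/(mol·K))
T = PV/(nR) = 2.4×18.2/(1.3×0.08206)
= 43.68/0.106678
= 409.46 K

409.46 K


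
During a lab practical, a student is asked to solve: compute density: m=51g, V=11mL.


ρ = mass/volume
= 51/11
= 4.636 g/mL

4.636 g/mL


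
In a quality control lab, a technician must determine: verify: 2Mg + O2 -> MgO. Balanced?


Equation: 2Mg + O2 -> MgO
Check atoms: Mg: 2≠1, O: 2≠1
Not balanced

No, not balanced


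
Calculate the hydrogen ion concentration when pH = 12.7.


[H+] = 10^(-pH) = 10^(-12.7)
= 2.0×10^-13 M

2.0×10^-13 M


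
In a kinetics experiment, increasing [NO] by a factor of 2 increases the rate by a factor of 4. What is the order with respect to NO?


rate ∝ [NO]^n
2^n = 4 → n = 2
Order in NO: 2

2


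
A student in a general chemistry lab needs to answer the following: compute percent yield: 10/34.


% yield = actual/theoretical × 100
= 10/34 × 100
= 29.41%

29.41%


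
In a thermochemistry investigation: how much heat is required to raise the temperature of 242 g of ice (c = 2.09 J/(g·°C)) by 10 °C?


q = mcΔT = 242 × 2.09 × 10
= 5057.80 J

5057.80 J


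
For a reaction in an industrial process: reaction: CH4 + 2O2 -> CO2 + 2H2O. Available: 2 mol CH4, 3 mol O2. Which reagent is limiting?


Mole ratio available / coefficient:
  CH4: 2/1 = 2.000
  O2: 3/2 = 1.500
Smaller ratio is limiting.

O2


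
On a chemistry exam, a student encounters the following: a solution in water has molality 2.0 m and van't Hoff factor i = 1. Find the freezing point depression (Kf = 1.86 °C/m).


ΔTf = Kf × m × i
= 1.86 × 2.0 × 1
= 3.72 °C

3.72 °C


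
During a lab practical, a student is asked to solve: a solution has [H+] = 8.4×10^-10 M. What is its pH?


pH = -log10([H+]) = -log10(8.4×10^-10)
= 10 - log10(8.4)
= 10 - 0.92
= 9.08

9.08


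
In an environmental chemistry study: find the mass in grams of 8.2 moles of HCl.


M(HCl) = 36.46 g/mol
mass = n × M = 8.2 × 36.46 = 298.97 g

298.97 g


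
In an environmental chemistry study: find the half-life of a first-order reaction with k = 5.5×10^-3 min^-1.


t½ = ln2/k = 0.693147/(5.5×10^-3 min^-1)
= 126.0 min

126.0 min


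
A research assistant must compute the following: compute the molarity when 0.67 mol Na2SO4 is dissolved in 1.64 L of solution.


M = n/V = 0.67/1.64 = 0.409 mol/L

0.409 M


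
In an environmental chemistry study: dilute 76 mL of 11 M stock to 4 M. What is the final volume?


C1V1 = C2V2
11 × 76 = 4 × V2
V2 = 836/4 = 209.0 mL

209.0 mL


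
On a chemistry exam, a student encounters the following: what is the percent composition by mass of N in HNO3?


M(HNO3) = 1×1.008 + 1×14.01 + 3×16.0 = 63.018 g/mol
Mass of N = 1 × 14.01 = 14.01 g/mol
% N = 14.01/63.018 × 100 = 22.23%

22.23%


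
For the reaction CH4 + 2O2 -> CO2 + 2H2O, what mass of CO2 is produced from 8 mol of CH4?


Mole ratio CO2:CH4 = 1:1
n(CO2) = 8 × 1/1 = 8.000 mol
mass = 8.000 × 44.01 = 352.08 g

352.08 g


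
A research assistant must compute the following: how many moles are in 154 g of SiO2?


M(SiO2) = 60.09 g/mol
n = mass/M = 154/60.09 = 2.5628 mol

2.5628 mol


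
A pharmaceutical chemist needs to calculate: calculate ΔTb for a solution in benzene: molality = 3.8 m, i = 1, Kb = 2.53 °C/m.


ΔTb = Kb × m × i
= 2.53 × 3.8 × 1
= 9.614 °C

9.614 °C


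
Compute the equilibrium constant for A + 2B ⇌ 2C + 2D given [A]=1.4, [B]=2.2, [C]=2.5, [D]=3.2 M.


Kc = [C]^2[D]^2/([A][B]^2)
= (2.5^2 × 3.2^2)/(1.4^1 × 2.2^2)
= 64/6.776
= 9.445

9.445


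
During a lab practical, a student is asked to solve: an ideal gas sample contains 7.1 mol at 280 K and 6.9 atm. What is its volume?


PV = nRT  (R = 0.08206 L·atm/(mol·K))
V = nRT/P = 7.1×0.08206×280/6.9
= 23.643 L

23.643 L


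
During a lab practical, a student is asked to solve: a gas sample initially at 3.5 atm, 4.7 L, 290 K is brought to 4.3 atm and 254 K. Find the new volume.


P1V1/T1 = P2V2/T2
V2 = P1V1T2/(T1P2)
= 3.5×4.7×254/(290×4.3)
= 3.351 L

3.351 L


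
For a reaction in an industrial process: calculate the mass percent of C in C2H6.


M(C2H6) = 2×12.01 + 6×1.008 = 30.068 g/mol
Mass of C = 2 × 12.01 = 24.02 g/mol
% C = 24.02/30.068 × 100 = 79.89%

79.89%


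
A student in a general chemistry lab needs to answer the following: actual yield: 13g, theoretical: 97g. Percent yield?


% yield = actual/theoretical × 100
= 13/97 × 100
= 13.4%

13.4%


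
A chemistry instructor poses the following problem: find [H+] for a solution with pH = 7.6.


[H+] = 10^(-pH) = 10^(-7.6)
= 2.51×10^-8 M

2.51×10^-8 M


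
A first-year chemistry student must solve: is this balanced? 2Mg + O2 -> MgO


Equation: 2Mg + O2 -> MgO
Check atoms: Mg: 2≠1, O: 2≠1
Not balanced

No, not balanced


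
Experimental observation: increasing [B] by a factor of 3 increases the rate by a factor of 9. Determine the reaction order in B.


rate ∝ [B]^n
3^n = 9 → n = 2
Order in B: 2

2


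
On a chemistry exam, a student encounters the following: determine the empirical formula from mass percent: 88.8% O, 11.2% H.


Assume 100 g sample. Moles of each element:
  O: 88.8/16.0 = 5.55 mol
  H: 11.2/1.008 = 11.111 mol
Divide by smallest (5.55):
  O: 5.55/5.55 = 1.0
  H: 11.111/5.55 = 2.0
Empirical formula: H2O

H2O


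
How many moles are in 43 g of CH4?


M(CH4) = 16.04 g/mol
n = mass/M = 43/16.04 = 2.6808 mol

2.6808 mol


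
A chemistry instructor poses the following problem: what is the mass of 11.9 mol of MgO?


M(MgO) = 40.31 g/mol
mass = n × M = 11.9 × 40.31 = 479.69 g

479.69 g


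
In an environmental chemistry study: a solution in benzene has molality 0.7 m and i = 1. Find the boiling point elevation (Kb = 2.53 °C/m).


ΔTb = Kb × m × i
= 2.53 × 0.7 × 1
= 1.771 °C

1.771 °C


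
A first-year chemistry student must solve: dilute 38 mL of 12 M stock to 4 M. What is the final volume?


C1V1 = C2V2
12 × 38 = 4 × V2
V2 = 456/4 = 114.0 mL

114.0 mL


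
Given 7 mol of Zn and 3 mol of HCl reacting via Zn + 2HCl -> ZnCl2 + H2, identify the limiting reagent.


Mole ratio available / coefficient:
  Zn: 7/1 = 7.000
  HCl: 3/2 = 1.500
Smaller ratio is limiting.

HCl


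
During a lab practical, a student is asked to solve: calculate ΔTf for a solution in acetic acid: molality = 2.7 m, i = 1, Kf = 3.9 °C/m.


ΔTf = Kf × m × i
= 3.9 × 2.7 × 1
= 10.53 °C

10.53 °C


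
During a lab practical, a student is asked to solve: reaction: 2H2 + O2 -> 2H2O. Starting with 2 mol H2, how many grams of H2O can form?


Mole ratio H2O:H2 = 2:2
n(H2O) = 2 × 2/2 = 2.000 mol
mass = 2.000 × 18.02 = 36.04 g

36.04 g


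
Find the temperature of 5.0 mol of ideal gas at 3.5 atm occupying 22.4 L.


PV = nRT  (R = 0.08206 L·atm/(mol·K))
T = PV/(nR) = 3.5×22.4/(5.0×0.08206)
= 78.40/0.410300
= 191.08 K

191.08 K


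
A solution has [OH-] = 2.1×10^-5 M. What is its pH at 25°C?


pOH = -log10([OH-]) = -log10(2.1×10^-5)
= 5 - log10(2.1) = 4.68
pH = 14 - pOH = 14 - 4.68 = 9.32

9.32


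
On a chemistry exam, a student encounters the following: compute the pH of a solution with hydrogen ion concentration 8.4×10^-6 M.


pH = -log10([H+]) = -log10(8.4×10^-6)
= 6 - log10(8.4)
= 6 - 0.92
= 5.08

5.08


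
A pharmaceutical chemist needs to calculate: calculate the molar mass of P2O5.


M(P2O5) = 2×30.97 + 5×16.0
= 61.94 + 80.0
= 141.94 g/mol

141.94 g/mol


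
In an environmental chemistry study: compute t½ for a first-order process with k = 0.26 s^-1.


t½ = ln2/k = 0.693147/(0.26 s^-1)
= 2.666 s

2.666 s


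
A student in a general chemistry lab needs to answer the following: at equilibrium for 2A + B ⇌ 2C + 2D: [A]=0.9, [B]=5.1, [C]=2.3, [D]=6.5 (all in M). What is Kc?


Kc = [C]^2[D]^2/([A]^2[B])
= (2.3^2 × 6.5^2)/(0.9^2 × 5.1^1)
= 223.5025/4.131
= 54.10

54.10


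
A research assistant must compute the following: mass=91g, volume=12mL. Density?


ρ = mass/volume
= 91/12
= 7.583 g/mL

7.583 g/mL


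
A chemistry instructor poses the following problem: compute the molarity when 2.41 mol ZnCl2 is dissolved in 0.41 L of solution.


M = n/V = 2.41/0.41 = 5.878 mol/L

5.878 M


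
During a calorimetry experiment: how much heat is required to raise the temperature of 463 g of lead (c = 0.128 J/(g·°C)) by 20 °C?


q = mcΔT = 463 × 0.128 × 20
= 1185.28 J

1185.28 J


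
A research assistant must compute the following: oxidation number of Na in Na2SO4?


Group 1 metal: +1
Oxidation number: +1

+1
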